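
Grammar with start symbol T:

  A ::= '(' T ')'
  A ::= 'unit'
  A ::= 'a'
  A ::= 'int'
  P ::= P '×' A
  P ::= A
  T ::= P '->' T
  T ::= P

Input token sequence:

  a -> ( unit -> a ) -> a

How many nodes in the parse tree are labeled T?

[T [P [A a]] -> [T [P [A ( [T [P [A unit]] -> [T [P [A a]]]] )]] -> [T [P [A a]]]]]

5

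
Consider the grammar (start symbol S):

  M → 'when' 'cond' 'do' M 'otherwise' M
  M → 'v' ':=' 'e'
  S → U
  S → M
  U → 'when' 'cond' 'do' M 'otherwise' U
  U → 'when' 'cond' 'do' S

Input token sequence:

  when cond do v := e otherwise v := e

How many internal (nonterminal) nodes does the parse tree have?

4

[S [M when cond do [M v := e] otherwise [M v := e]]]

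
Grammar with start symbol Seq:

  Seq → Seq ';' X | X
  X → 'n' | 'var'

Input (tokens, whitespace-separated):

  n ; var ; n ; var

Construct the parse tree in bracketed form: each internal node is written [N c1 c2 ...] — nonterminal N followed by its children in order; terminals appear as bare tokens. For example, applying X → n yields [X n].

Seq
Seq ; X
Seq ; X ; X
Seq ; X ; X ; X
X ; X ; X ; X
n ; X ; X ; X
n ; var ; X ; X
n ; var ; n ; X
n ; var ; n ; var

[Seq [Seq [Seq [Seq [X n]] ; [X var]] ; [X n]] ; [X var]]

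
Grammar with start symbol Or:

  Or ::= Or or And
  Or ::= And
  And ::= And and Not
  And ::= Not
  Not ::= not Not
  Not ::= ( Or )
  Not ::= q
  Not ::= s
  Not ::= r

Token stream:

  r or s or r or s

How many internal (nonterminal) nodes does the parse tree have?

[Or [Or [Or [Or [And [Not r]]] or [And [Not s]]] or [And [Not r]]] or [And [Not s]]]

12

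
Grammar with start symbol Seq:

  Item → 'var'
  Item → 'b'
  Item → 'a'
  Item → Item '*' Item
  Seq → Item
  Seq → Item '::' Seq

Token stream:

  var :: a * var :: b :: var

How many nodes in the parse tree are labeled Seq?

4

[Seq [Item var] :: [Seq [Item [Item a] * [Item var]] :: [Seq [Item b] :: [Seq [Item var]]]]]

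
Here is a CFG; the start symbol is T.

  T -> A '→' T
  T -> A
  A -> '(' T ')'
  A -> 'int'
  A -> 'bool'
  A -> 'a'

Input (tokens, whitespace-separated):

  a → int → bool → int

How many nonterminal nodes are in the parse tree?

8

[T [A a] → [T [A int] → [T [A bool] → [T [A int]]]]]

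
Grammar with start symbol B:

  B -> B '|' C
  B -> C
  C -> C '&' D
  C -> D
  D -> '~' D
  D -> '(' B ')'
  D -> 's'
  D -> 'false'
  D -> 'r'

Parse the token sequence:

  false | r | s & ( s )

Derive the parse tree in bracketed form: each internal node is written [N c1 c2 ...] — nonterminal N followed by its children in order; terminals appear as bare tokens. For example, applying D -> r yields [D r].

B
B | C
B | C | C
C | C | C
D | C | C
false | C | C
false | D | C
false | r | C
false | r | C & D
false | r | D & D
false | r | s & D
false | r | s & ( B )
false | r | s & ( C )
false | r | s & ( D )
false | r | s & ( s )

[B [B [B [C [D false]]] | [C [D r]]] | [C [C [D s]] & [D ( [B [C [D s]]] )]]]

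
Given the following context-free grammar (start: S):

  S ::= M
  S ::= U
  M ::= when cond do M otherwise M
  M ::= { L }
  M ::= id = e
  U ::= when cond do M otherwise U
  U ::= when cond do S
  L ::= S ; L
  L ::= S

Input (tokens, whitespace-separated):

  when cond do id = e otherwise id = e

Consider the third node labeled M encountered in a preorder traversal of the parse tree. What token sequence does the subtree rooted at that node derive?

[S [M when cond do [M id = e] otherwise [M id = e]]]

id = e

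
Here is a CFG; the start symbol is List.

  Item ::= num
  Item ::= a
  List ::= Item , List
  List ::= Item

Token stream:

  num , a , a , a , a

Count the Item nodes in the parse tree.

5

[List [Item num] , [List [Item a] , [List [Item a] , [List [Item a] , [List [Item a]]]]]]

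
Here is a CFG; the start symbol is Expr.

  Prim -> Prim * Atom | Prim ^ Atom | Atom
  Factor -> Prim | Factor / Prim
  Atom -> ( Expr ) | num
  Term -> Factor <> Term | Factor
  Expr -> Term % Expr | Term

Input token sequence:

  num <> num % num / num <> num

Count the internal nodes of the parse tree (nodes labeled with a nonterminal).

21

[Expr [Term [Factor [Prim [Atom num]]] <> [Term [Factor [Prim [Atom num]]]]] % [Expr [Term [Factor [Factor [Prim [Atom num]]] / [Prim [Atom num]]] <> [Term [Factor [Prim [Atom num]]]]]]]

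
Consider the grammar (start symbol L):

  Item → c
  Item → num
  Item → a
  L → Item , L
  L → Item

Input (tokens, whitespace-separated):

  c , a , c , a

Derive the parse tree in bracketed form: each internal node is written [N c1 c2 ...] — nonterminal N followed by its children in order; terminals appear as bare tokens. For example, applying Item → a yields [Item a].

L
Item , L
c , L
c , Item , L
c , a , L
c , a , Item , L
c , a , c , L
c , a , c , Item
c , a , c , a

[L [Item c] , [L [Item a] , [L [Item c] , [L [Item a]]]]]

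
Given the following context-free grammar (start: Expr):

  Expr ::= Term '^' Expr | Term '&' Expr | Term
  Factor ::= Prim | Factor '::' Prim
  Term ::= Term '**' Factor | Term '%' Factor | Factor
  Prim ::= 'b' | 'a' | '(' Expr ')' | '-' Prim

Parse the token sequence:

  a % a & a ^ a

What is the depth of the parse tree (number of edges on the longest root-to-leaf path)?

[Expr [Term [Term [Factor [Prim a]]] % [Factor [Prim a]]] & [Expr [Term [Factor [Prim a]]] ^ [Expr [Term [Factor [Prim a]]]]]]

6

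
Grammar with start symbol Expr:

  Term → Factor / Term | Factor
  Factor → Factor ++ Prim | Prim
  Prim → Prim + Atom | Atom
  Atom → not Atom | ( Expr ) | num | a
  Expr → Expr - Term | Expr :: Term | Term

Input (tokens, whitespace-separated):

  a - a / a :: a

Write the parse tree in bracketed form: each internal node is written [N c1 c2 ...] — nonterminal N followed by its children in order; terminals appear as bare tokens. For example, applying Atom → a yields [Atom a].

[Expr [Expr [Expr [Term [Factor [Prim [Atom a]]]]] - [Term [Factor [Prim [Atom a]]] / [Term [Factor [Prim [Atom a]]]]]] :: [Term [Factor [Prim [Atom a]]]]]

Expr
Expr :: Term
Expr - Term :: Term
Term - Term :: Term
Factor - Term :: Term
Prim - Term :: Term
Atom - Term :: Term
a - Term :: Term
a - Factor / Term :: Term
a - Prim / Term :: Term
a - Atom / Term :: Term
a - a / Term :: Term
a - a / Factor :: Term
a - a / Prim :: Term
a - a / Atom :: Term
a - a / a :: Term
a - a / a :: Factor
a - a / a :: Prim
a - a / a :: Atom
a - a / a :: a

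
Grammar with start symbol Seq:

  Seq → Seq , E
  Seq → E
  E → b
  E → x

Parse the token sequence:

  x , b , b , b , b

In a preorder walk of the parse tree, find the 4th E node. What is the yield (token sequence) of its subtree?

[Seq [Seq [Seq [Seq [Seq [E x]] , [E b]] , [E b]] , [E b]] , [E b]]

b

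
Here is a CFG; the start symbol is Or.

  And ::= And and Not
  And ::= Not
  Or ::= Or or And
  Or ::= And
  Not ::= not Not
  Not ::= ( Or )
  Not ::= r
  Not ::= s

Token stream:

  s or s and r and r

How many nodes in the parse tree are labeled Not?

4

[Or [Or [And [Not s]]] or [And [And [And [Not s]] and [Not r]] and [Not r]]]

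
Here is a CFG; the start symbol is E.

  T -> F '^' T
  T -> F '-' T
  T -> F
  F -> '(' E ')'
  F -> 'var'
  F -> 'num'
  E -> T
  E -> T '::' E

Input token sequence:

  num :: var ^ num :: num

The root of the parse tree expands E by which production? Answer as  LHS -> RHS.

[E [T [F num]] :: [E [T [F var] ^ [T [F num]]] :: [E [T [F num]]]]]

E -> T '::' E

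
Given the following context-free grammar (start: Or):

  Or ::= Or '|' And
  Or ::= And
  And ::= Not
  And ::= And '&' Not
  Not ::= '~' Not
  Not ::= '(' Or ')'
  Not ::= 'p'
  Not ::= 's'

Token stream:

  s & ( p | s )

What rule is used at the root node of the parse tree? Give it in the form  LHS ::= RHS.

Or ::= And

[Or [And [And [Not s]] & [Not ( [Or [Or [And [Not p]]] | [And [Not s]]] )]]]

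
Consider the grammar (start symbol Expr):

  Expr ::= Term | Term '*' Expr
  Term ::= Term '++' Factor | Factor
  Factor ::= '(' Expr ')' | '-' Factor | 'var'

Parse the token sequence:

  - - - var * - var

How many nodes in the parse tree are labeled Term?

2

[Expr [Term [Factor - [Factor - [Factor - [Factor var]]]]] * [Expr [Term [Factor - [Factor var]]]]]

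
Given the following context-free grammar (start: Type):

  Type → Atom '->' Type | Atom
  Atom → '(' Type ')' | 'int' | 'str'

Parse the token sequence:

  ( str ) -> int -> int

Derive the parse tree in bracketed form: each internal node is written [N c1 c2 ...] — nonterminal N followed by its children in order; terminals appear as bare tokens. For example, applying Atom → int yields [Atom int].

[Type [Atom ( [Type [Atom str]] )] -> [Type [Atom int] -> [Type [Atom int]]]]

Type
Atom -> Type
( Type ) -> Type
( Atom ) -> Type
( str ) -> Type
( str ) -> Atom -> Type
( str ) -> int -> Type
( str ) -> int -> Atom
( str ) -> int -> int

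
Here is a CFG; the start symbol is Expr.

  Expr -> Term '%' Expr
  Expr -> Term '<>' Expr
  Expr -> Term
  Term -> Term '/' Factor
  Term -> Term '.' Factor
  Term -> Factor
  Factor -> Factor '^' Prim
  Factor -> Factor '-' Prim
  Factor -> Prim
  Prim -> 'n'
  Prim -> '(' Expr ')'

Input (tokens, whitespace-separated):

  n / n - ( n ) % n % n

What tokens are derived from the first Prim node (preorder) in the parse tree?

n

[Expr [Term [Term [Factor [Prim n]]] / [Factor [Factor [Prim n]] - [Prim ( [Expr [Term [Factor [Prim n]]]] )]]] % [Expr [Term [Factor [Prim n]]] % [Expr [Term [Factor [Prim n]]]]]]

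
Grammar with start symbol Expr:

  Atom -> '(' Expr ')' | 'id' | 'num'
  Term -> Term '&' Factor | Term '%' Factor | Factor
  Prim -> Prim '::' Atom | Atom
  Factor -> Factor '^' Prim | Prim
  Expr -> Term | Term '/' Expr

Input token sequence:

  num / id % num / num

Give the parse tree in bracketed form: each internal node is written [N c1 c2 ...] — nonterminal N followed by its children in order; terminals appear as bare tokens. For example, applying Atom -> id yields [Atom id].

[Expr [Term [Factor [Prim [Atom num]]]] / [Expr [Term [Term [Factor [Prim [Atom id]]]] % [Factor [Prim [Atom num]]]] / [Expr [Term [Factor [Prim [Atom num]]]]]]]

Expr
Term / Expr
Factor / Expr
Prim / Expr
Atom / Expr
num / Expr
num / Term / Expr
num / Term % Factor / Expr
num / Factor % Factor / Expr
num / Prim % Factor / Expr
num / Atom % Factor / Expr
num / id % Factor / Expr
num / id % Prim / Expr
num / id % Atom / Expr
num / id % num / Expr
num / id % num / Term
num / id % num / Factor
num / id % num / Prim
num / id % num / Atom
num / id % num / num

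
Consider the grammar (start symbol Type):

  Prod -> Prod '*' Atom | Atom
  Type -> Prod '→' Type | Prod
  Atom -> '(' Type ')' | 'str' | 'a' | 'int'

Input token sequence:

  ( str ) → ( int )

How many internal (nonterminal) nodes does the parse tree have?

12

[Type [Prod [Atom ( [Type [Prod [Atom str]]] )]] → [Type [Prod [Atom ( [Type [Prod [Atom int]]] )]]]]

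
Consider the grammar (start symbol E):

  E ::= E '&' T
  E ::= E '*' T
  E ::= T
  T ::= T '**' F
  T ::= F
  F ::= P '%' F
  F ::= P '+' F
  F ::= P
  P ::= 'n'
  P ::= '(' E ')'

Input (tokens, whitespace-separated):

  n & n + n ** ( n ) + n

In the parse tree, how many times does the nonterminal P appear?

[E [E [T [F [P n]]]] & [T [T [F [P n] + [F [P n]]]] ** [F [P ( [E [T [F [P n]]]] )] + [F [P n]]]]]

6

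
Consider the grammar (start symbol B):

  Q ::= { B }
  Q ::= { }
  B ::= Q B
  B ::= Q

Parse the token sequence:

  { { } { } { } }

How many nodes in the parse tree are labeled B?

[B [Q { [B [Q { }] [B [Q { }] [B [Q { }]]]] }]]

4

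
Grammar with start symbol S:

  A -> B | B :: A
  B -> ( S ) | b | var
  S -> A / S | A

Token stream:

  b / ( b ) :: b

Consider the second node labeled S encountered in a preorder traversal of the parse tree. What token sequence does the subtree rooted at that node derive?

[S [A [B b]] / [S [A [B ( [S [A [B b]]] )] :: [A [B b]]]]]

( b ) :: b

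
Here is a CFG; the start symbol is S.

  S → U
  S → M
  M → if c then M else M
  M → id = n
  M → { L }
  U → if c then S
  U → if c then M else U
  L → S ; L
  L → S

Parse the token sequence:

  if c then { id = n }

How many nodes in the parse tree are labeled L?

[S [U if c then [S [M { [L [S [M id = n]]] }]]]]

1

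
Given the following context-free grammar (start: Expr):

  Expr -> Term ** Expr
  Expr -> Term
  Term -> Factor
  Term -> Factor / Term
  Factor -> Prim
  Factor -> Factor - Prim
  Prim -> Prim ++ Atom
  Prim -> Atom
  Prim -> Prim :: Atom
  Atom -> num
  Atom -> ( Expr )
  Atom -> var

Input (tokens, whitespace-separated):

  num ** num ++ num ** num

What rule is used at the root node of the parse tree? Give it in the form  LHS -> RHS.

[Expr [Term [Factor [Prim [Atom num]]]] ** [Expr [Term [Factor [Prim [Prim [Atom num]] ++ [Atom num]]]] ** [Expr [Term [Factor [Prim [Atom num]]]]]]]

Expr -> Term ** Expr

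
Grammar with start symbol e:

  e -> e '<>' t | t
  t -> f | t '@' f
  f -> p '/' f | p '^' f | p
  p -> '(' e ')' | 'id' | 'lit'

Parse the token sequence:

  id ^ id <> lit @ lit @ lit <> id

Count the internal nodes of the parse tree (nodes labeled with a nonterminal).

[e [e [e [t [f [p id] ^ [f [p id]]]]] <> [t [t [t [f [p lit]]] @ [f [p lit]]] @ [f [p lit]]]] <> [t [f [p id]]]]

20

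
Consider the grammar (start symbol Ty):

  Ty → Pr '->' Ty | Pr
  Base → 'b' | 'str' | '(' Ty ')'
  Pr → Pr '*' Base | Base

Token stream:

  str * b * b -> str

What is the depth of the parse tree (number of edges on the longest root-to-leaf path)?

[Ty [Pr [Pr [Pr [Base str]] * [Base b]] * [Base b]] -> [Ty [Pr [Base str]]]]

5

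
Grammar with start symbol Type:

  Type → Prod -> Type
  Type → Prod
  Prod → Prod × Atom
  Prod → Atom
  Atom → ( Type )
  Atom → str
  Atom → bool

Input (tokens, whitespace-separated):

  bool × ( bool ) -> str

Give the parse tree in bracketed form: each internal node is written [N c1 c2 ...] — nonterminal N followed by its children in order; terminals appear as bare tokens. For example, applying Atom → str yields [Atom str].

[Type [Prod [Prod [Atom bool]] × [Atom ( [Type [Prod [Atom bool]]] )]] -> [Type [Prod [Atom str]]]]

Type
Prod -> Type
Prod × Atom -> Type
Atom × Atom -> Type
bool × Atom -> Type
bool × ( Type ) -> Type
bool × ( Prod ) -> Type
bool × ( Atom ) -> Type
bool × ( bool ) -> Type
bool × ( bool ) -> Prod
bool × ( bool ) -> Atom
bool × ( bool ) -> str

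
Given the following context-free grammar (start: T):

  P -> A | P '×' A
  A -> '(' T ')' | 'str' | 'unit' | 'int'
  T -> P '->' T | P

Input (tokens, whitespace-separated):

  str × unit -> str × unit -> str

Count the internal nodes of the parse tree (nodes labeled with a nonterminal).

13

[T [P [P [A str]] × [A unit]] -> [T [P [P [A str]] × [A unit]] -> [T [P [A str]]]]]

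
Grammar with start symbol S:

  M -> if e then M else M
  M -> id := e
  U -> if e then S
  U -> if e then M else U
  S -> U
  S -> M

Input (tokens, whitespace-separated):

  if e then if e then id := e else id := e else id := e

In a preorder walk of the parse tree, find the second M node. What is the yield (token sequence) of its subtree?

if e then id := e else id := e

[S [M if e then [M if e then [M id := e] else [M id := e]] else [M id := e]]]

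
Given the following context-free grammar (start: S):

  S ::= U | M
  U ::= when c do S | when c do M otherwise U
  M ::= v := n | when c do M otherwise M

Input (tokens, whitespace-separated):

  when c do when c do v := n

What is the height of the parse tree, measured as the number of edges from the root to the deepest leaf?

[S [U when c do [S [U when c do [S [M v := n]]]]]]

6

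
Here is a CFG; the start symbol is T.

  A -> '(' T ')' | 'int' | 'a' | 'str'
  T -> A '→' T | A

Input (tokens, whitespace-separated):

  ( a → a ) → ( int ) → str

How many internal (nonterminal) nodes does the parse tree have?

12

[T [A ( [T [A a] → [T [A a]]] )] → [T [A ( [T [A int]] )] → [T [A str]]]]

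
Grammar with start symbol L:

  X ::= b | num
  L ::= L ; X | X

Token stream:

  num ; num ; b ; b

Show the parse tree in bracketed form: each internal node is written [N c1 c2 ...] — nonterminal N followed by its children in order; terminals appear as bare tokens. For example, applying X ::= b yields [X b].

[L [L [L [L [X num]] ; [X num]] ; [X b]] ; [X b]]

L
L ; X
L ; X ; X
L ; X ; X ; X
X ; X ; X ; X
num ; X ; X ; X
num ; num ; X ; X
num ; num ; b ; X
num ; num ; b ; b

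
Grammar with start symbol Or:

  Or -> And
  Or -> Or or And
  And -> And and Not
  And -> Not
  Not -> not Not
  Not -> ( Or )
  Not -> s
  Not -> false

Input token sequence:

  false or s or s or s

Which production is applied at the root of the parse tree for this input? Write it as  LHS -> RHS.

Or -> Or or And

[Or [Or [Or [Or [And [Not false]]] or [And [Not s]]] or [And [Not s]]] or [And [Not s]]]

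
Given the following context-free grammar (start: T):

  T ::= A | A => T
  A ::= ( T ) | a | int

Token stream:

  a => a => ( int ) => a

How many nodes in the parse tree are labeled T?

5

[T [A a] => [T [A a] => [T [A ( [T [A int]] )] => [T [A a]]]]]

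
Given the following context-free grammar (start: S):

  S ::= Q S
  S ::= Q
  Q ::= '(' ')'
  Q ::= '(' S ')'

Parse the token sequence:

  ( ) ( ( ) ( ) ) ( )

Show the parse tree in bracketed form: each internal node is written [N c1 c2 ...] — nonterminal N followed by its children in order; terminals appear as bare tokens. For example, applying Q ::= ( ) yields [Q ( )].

[S [Q ( )] [S [Q ( [S [Q ( )] [S [Q ( )]]] )] [S [Q ( )]]]]

S
Q S
( ) S
( ) Q S
( ) ( S ) S
( ) ( Q S ) S
( ) ( ( ) S ) S
( ) ( ( ) Q ) S
( ) ( ( ) ( ) ) S
( ) ( ( ) ( ) ) Q
( ) ( ( ) ( ) ) ( )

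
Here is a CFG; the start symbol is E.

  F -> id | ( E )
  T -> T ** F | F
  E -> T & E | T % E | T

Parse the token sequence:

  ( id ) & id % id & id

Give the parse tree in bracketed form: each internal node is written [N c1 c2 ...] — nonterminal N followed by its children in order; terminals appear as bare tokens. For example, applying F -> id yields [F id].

E
T & E
F & E
( E ) & E
( T ) & E
( F ) & E
( id ) & E
( id ) & T % E
( id ) & F % E
( id ) & id % E
( id ) & id % T & E
( id ) & id % F & E
( id ) & id % id & E
( id ) & id % id & T
( id ) & id % id & F
( id ) & id % id & id

[E [T [F ( [E [T [F id]]] )]] & [E [T [F id]] % [E [T [F id]] & [E [T [F id]]]]]]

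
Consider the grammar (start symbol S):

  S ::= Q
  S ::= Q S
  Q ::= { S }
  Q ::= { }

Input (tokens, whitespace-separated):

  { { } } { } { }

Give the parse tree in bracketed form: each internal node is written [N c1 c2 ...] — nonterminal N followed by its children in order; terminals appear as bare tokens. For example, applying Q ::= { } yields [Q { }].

S
Q S
{ S } S
{ Q } S
{ { } } S
{ { } } Q S
{ { } } { } S
{ { } } { } Q
{ { } } { } { }

[S [Q { [S [Q { }]] }] [S [Q { }] [S [Q { }]]]]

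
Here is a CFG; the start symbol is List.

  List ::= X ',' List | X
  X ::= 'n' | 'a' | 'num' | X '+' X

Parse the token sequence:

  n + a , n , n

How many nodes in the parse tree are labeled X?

[List [X [X n] + [X a]] , [List [X n] , [List [X n]]]]

5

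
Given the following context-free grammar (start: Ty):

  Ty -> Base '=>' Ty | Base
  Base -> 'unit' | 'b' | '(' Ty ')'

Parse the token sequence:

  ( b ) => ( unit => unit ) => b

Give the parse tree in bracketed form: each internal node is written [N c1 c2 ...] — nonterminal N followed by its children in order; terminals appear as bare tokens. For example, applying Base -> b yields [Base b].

[Ty [Base ( [Ty [Base b]] )] => [Ty [Base ( [Ty [Base unit] => [Ty [Base unit]]] )] => [Ty [Base b]]]]

Ty
Base => Ty
( Ty ) => Ty
( Base ) => Ty
( b ) => Ty
( b ) => Base => Ty
( b ) => ( Ty ) => Ty
( b ) => ( Base => Ty ) => Ty
( b ) => ( unit => Ty ) => Ty
( b ) => ( unit => Base ) => Ty
( b ) => ( unit => unit ) => Ty
( b ) => ( unit => unit ) => Base
( b ) => ( unit => unit ) => b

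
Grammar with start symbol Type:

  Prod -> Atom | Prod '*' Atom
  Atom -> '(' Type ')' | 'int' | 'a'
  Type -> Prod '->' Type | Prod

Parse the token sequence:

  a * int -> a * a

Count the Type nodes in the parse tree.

[Type [Prod [Prod [Atom a]] * [Atom int]] -> [Type [Prod [Prod [Atom a]] * [Atom a]]]]

2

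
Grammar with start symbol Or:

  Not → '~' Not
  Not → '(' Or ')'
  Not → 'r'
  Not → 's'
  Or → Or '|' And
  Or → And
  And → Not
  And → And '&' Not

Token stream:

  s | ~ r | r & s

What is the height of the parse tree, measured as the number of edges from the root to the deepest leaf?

5

[Or [Or [Or [And [Not s]]] | [And [Not ~ [Not r]]]] | [And [And [Not r]] & [Not s]]]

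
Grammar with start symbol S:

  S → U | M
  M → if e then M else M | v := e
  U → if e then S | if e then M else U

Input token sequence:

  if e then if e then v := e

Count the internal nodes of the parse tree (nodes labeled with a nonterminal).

6

[S [U if e then [S [U if e then [S [M v := e]]]]]]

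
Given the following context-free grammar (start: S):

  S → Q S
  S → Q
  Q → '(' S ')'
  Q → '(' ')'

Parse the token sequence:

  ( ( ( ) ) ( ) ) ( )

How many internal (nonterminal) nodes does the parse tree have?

[S [Q ( [S [Q ( [S [Q ( )]] )] [S [Q ( )]]] )] [S [Q ( )]]]

10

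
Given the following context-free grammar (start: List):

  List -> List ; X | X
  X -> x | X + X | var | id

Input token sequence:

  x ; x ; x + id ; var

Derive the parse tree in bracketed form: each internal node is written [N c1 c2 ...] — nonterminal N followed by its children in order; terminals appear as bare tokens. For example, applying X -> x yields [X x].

[List [List [List [List [X x]] ; [X x]] ; [X [X x] + [X id]]] ; [X var]]

List
List ; X
List ; X ; X
List ; X ; X ; X
X ; X ; X ; X
x ; X ; X ; X
x ; x ; X ; X
x ; x ; X + X ; X
x ; x ; x + X ; X
x ; x ; x + id ; X
x ; x ; x + id ; var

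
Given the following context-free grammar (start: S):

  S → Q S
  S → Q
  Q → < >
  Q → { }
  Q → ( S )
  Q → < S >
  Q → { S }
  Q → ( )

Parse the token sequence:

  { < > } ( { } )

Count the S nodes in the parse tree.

4

[S [Q { [S [Q < >]] }] [S [Q ( [S [Q { }]] )]]]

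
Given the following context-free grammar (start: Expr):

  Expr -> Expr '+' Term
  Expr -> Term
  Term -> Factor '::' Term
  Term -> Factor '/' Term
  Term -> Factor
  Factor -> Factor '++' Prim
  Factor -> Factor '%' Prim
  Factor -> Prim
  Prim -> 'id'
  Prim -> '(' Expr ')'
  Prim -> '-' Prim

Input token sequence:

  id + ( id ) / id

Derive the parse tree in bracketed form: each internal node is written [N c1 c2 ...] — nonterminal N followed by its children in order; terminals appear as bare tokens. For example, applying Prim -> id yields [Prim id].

[Expr [Expr [Term [Factor [Prim id]]]] + [Term [Factor [Prim ( [Expr [Term [Factor [Prim id]]]] )]] / [Term [Factor [Prim id]]]]]

Expr
Expr + Term
Term + Term
Factor + Term
Prim + Term
id + Term
id + Factor / Term
id + Prim / Term
id + ( Expr ) / Term
id + ( Term ) / Term
id + ( Factor ) / Term
id + ( Prim ) / Term
id + ( id ) / Term
id + ( id ) / Factor
id + ( id ) / Prim
id + ( id ) / id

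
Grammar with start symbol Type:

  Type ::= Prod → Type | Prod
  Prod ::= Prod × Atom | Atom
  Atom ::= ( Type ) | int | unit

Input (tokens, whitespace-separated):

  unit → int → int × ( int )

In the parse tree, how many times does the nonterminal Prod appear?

5

[Type [Prod [Atom unit]] → [Type [Prod [Atom int]] → [Type [Prod [Prod [Atom int]] × [Atom ( [Type [Prod [Atom int]]] )]]]]]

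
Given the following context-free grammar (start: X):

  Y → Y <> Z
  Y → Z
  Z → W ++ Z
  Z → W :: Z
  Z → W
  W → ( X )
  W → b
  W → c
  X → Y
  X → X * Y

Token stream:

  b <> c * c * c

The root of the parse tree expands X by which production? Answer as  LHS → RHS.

X → X * Y

[X [X [X [Y [Y [Z [W b]]] <> [Z [W c]]]] * [Y [Z [W c]]]] * [Y [Z [W c]]]]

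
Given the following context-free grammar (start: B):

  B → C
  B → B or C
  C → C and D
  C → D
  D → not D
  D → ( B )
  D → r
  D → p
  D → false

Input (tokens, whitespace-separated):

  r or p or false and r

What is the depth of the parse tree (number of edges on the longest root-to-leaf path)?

[B [B [B [C [D r]]] or [C [D p]]] or [C [C [D false]] and [D r]]]

5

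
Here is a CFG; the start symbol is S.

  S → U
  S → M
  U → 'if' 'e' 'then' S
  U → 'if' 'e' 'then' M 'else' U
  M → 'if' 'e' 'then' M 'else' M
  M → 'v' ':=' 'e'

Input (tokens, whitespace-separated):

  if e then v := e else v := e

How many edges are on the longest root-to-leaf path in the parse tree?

3

[S [M if e then [M v := e] else [M v := e]]]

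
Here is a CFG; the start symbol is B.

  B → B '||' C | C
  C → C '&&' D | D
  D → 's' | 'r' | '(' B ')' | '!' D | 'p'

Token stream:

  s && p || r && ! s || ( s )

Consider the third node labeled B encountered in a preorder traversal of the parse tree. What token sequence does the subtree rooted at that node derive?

[B [B [B [C [C [D s]] && [D p]]] || [C [C [D r]] && [D ! [D s]]]] || [C [D ( [B [C [D s]]] )]]]

s && p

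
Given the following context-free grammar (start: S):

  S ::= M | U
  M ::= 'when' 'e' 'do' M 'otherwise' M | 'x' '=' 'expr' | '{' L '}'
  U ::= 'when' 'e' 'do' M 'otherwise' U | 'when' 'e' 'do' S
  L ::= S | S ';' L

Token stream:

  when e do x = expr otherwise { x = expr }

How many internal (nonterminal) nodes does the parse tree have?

7

[S [M when e do [M x = expr] otherwise [M { [L [S [M x = expr]]] }]]]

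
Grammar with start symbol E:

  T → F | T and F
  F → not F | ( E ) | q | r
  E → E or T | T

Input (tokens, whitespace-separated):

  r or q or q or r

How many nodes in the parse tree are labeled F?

4

[E [E [E [E [T [F r]]] or [T [F q]]] or [T [F q]]] or [T [F r]]]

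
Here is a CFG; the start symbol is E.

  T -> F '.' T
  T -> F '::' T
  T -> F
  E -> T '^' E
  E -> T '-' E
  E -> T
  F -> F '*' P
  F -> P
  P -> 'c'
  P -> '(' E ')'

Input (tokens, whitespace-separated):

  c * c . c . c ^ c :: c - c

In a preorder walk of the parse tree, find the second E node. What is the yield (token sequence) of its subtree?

[E [T [F [F [P c]] * [P c]] . [T [F [P c]] . [T [F [P c]]]]] ^ [E [T [F [P c]] :: [T [F [P c]]]] - [E [T [F [P c]]]]]]

c :: c - c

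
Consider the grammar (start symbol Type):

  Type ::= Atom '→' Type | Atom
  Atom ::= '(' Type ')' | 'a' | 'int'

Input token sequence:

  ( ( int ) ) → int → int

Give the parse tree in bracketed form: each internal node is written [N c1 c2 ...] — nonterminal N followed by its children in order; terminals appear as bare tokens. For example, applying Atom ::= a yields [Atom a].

Type
Atom → Type
( Type ) → Type
( Atom ) → Type
( ( Type ) ) → Type
( ( Atom ) ) → Type
( ( int ) ) → Type
( ( int ) ) → Atom → Type
( ( int ) ) → int → Type
( ( int ) ) → int → Atom
( ( int ) ) → int → int

[Type [Atom ( [Type [Atom ( [Type [Atom int]] )]] )] → [Type [Atom int] → [Type [Atom int]]]]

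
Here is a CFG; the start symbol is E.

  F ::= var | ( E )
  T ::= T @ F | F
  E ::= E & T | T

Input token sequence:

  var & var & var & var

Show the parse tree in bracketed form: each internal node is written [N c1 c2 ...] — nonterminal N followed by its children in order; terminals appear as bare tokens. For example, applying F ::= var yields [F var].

[E [E [E [E [T [F var]]] & [T [F var]]] & [T [F var]]] & [T [F var]]]

E
E & T
E & T & T
E & T & T & T
T & T & T & T
F & T & T & T
var & T & T & T
var & F & T & T
var & var & T & T
var & var & F & T
var & var & var & T
var & var & var & F
var & var & var & var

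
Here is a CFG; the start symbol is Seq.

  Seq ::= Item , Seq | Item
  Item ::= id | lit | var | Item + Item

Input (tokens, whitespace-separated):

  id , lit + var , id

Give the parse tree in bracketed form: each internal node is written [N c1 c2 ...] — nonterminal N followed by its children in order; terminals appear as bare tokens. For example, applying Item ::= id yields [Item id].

Seq
Item , Seq
id , Seq
id , Item , Seq
id , Item + Item , Seq
id , lit + Item , Seq
id , lit + var , Seq
id , lit + var , Item
id , lit + var , id

[Seq [Item id] , [Seq [Item [Item lit] + [Item var]] , [Seq [Item id]]]]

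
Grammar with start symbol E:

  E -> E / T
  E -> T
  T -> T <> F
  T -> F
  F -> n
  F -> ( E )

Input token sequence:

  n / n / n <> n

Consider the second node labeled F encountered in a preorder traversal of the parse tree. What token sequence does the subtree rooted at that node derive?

n

[E [E [E [T [F n]]] / [T [F n]]] / [T [T [F n]] <> [F n]]]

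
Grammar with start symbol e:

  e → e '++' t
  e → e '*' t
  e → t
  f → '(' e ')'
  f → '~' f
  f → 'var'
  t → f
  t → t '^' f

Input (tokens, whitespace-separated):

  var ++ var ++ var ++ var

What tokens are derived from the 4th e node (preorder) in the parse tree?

var

[e [e [e [e [t [f var]]] ++ [t [f var]]] ++ [t [f var]]] ++ [t [f var]]]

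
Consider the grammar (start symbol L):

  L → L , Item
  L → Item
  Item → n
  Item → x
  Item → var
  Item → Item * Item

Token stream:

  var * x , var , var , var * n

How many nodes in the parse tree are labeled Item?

8

[L [L [L [L [Item [Item var] * [Item x]]] , [Item var]] , [Item var]] , [Item [Item var] * [Item n]]]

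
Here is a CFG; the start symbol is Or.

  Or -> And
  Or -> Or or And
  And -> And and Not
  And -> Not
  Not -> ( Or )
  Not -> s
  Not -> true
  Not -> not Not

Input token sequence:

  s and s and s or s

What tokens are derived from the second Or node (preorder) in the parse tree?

[Or [Or [And [And [And [Not s]] and [Not s]] and [Not s]]] or [And [Not s]]]

s and s and s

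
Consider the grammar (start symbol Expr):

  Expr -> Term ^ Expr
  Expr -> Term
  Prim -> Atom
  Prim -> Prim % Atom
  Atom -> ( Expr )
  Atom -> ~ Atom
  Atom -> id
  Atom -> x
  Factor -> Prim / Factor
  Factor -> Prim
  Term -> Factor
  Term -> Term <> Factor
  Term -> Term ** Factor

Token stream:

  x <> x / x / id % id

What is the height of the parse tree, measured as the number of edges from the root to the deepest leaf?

[Expr [Term [Term [Factor [Prim [Atom x]]]] <> [Factor [Prim [Atom x]] / [Factor [Prim [Atom x]] / [Factor [Prim [Prim [Atom id]] % [Atom id]]]]]]]

8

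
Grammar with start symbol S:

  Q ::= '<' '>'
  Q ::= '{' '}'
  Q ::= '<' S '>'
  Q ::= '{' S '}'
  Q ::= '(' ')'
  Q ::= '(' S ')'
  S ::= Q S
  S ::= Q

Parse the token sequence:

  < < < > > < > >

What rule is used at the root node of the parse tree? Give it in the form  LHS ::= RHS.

S ::= Q

[S [Q < [S [Q < [S [Q < >]] >] [S [Q < >]]] >]]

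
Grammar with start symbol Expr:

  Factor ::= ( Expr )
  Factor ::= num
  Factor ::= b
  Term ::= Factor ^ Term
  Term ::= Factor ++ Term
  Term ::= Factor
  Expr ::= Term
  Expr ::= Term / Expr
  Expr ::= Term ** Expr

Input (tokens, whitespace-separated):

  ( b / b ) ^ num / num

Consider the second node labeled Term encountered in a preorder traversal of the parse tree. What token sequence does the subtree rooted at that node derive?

b

[Expr [Term [Factor ( [Expr [Term [Factor b]] / [Expr [Term [Factor b]]]] )] ^ [Term [Factor num]]] / [Expr [Term [Factor num]]]]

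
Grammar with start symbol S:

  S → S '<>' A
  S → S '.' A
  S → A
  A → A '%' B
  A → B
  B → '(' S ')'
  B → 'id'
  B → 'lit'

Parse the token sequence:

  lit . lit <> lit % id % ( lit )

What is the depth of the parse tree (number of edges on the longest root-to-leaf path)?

[S [S [S [A [B lit]]] . [A [B lit]]] <> [A [A [A [B lit]] % [B id]] % [B ( [S [A [B lit]]] )]]]

6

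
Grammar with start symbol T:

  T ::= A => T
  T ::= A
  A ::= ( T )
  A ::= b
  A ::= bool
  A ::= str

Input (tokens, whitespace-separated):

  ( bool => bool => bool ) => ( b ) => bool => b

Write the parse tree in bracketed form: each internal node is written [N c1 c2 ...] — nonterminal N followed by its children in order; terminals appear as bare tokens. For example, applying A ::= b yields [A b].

[T [A ( [T [A bool] => [T [A bool] => [T [A bool]]]] )] => [T [A ( [T [A b]] )] => [T [A bool] => [T [A b]]]]]

T
A => T
( T ) => T
( A => T ) => T
( bool => T ) => T
( bool => A => T ) => T
( bool => bool => T ) => T
( bool => bool => A ) => T
( bool => bool => bool ) => T
( bool => bool => bool ) => A => T
( bool => bool => bool ) => ( T ) => T
( bool => bool => bool ) => ( A ) => T
( bool => bool => bool ) => ( b ) => T
( bool => bool => bool ) => ( b ) => A => T
( bool => bool => bool ) => ( b ) => bool => T
( bool => bool => bool ) => ( b ) => bool => A
( bool => bool => bool ) => ( b ) => bool => b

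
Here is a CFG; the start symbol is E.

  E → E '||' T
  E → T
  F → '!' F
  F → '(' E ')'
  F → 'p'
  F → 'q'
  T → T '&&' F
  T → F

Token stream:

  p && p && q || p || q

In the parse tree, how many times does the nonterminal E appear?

[E [E [E [T [T [T [F p]] && [F p]] && [F q]]] || [T [F p]]] || [T [F q]]]

3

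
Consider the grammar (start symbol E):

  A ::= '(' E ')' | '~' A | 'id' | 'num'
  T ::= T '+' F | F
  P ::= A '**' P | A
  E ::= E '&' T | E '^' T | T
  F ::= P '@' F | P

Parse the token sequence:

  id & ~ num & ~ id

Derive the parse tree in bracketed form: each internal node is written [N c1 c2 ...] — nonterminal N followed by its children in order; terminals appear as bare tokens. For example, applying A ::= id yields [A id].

E
E & T
E & T & T
T & T & T
F & T & T
P & T & T
A & T & T
id & T & T
id & F & T
id & P & T
id & A & T
id & ~ A & T
id & ~ num & T
id & ~ num & F
id & ~ num & P
id & ~ num & A
id & ~ num & ~ A
id & ~ num & ~ id

[E [E [E [T [F [P [A id]]]]] & [T [F [P [A ~ [A num]]]]]] & [T [F [P [A ~ [A id]]]]]]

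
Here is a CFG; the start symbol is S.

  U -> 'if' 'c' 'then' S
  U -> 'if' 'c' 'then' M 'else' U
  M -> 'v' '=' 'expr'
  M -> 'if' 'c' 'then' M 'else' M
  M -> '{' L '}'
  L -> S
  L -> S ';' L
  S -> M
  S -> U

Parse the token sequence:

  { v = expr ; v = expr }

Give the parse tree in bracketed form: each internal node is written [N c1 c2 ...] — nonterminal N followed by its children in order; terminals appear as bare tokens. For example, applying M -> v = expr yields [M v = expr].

S
M
{ L }
{ S ; L }
{ M ; L }
{ v = expr ; L }
{ v = expr ; S }
{ v = expr ; M }
{ v = expr ; v = expr }

[S [M { [L [S [M v = expr]] ; [L [S [M v = expr]]]] }]]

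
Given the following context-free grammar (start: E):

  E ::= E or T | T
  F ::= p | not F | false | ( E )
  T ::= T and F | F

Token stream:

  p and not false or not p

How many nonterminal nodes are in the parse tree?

10

[E [E [T [T [F p]] and [F not [F false]]]] or [T [F not [F p]]]]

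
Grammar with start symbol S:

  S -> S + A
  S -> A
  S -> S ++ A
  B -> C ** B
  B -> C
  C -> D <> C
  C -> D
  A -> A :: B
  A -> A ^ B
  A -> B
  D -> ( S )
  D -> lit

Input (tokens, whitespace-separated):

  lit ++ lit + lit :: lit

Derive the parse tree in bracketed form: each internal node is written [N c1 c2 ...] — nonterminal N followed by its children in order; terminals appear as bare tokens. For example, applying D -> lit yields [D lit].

[S [S [S [A [B [C [D lit]]]]] ++ [A [B [C [D lit]]]]] + [A [A [B [C [D lit]]]] :: [B [C [D lit]]]]]

S
S + A
S ++ A + A
A ++ A + A
B ++ A + A
C ++ A + A
D ++ A + A
lit ++ A + A
lit ++ B + A
lit ++ C + A
lit ++ D + A
lit ++ lit + A
lit ++ lit + A :: B
lit ++ lit + B :: B
lit ++ lit + C :: B
lit ++ lit + D :: B
lit ++ lit + lit :: B
lit ++ lit + lit :: C
lit ++ lit + lit :: D
lit ++ lit + lit :: lit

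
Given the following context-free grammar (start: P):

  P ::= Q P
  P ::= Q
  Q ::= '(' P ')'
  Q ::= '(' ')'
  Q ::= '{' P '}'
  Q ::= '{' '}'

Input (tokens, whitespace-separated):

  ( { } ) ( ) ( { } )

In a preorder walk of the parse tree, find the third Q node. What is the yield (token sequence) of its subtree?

( )

[P [Q ( [P [Q { }]] )] [P [Q ( )] [P [Q ( [P [Q { }]] )]]]]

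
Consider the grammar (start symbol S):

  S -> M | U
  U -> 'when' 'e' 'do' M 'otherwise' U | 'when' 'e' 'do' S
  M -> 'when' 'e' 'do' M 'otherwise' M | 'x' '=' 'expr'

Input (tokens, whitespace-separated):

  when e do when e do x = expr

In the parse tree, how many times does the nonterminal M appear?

[S [U when e do [S [U when e do [S [M x = expr]]]]]]

1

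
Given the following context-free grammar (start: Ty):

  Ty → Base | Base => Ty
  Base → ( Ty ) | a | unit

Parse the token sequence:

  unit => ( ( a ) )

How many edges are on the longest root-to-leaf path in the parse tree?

7

[Ty [Base unit] => [Ty [Base ( [Ty [Base ( [Ty [Base a]] )]] )]]]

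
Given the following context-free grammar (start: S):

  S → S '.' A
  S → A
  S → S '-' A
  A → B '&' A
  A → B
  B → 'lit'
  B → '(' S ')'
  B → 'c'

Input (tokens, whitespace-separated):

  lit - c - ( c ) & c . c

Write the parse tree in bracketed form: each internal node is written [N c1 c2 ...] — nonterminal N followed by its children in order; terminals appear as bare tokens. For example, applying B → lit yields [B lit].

S
S . A
S - A . A
S - A - A . A
A - A - A . A
B - A - A . A
lit - A - A . A
lit - B - A . A
lit - c - A . A
lit - c - B & A . A
lit - c - ( S ) & A . A
lit - c - ( A ) & A . A
lit - c - ( B ) & A . A
lit - c - ( c ) & A . A
lit - c - ( c ) & B . A
lit - c - ( c ) & c . A
lit - c - ( c ) & c . B
lit - c - ( c ) & c . c

[S [S [S [S [A [B lit]]] - [A [B c]]] - [A [B ( [S [A [B c]]] )] & [A [B c]]]] . [A [B c]]]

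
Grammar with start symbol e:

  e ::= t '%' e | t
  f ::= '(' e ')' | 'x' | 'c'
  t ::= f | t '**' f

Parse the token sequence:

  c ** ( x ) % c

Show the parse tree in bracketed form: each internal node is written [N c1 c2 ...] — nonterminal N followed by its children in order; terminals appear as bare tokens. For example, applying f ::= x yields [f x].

e
t % e
t ** f % e
f ** f % e
c ** f % e
c ** ( e ) % e
c ** ( t ) % e
c ** ( f ) % e
c ** ( x ) % e
c ** ( x ) % t
c ** ( x ) % f
c ** ( x ) % c

[e [t [t [f c]] ** [f ( [e [t [f x]]] )]] % [e [t [f c]]]]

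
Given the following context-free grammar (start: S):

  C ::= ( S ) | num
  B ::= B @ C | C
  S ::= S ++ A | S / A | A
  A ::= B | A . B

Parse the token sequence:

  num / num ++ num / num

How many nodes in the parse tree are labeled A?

[S [S [S [S [A [B [C num]]]] / [A [B [C num]]]] ++ [A [B [C num]]]] / [A [B [C num]]]]

4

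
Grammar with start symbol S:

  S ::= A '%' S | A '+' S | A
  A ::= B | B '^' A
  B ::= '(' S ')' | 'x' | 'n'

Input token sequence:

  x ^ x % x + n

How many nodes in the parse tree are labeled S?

[S [A [B x] ^ [A [B x]]] % [S [A [B x]] + [S [A [B n]]]]]

3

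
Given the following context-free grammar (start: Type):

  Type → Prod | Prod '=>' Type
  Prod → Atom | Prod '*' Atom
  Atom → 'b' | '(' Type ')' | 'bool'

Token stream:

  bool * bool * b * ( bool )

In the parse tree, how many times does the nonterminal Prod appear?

5

[Type [Prod [Prod [Prod [Prod [Atom bool]] * [Atom bool]] * [Atom b]] * [Atom ( [Type [Prod [Atom bool]]] )]]]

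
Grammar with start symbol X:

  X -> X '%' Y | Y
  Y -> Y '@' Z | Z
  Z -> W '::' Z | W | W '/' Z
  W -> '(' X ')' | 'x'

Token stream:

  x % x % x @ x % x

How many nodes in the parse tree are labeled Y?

[X [X [X [X [Y [Z [W x]]]] % [Y [Z [W x]]]] % [Y [Y [Z [W x]]] @ [Z [W x]]]] % [Y [Z [W x]]]]

5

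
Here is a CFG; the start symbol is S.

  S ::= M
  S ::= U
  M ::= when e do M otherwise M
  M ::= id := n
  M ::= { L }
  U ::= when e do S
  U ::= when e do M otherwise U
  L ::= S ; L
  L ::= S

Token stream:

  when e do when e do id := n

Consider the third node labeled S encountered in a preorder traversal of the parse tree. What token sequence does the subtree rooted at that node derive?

[S [U when e do [S [U when e do [S [M id := n]]]]]]

id := n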